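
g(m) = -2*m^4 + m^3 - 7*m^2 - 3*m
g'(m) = -8*m^3 + 3*m^2 - 14*m - 3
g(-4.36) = -925.60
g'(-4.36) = 778.12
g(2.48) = -110.89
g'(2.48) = -141.29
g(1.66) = -34.88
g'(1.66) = -54.57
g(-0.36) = 0.09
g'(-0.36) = 2.80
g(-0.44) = -0.20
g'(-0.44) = 4.42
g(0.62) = -4.61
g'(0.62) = -12.43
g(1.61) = -32.24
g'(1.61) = -51.15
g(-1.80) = -44.11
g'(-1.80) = 78.58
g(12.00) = -40788.00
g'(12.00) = -13563.00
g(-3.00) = -243.00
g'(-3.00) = 282.00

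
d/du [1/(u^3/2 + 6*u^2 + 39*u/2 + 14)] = 6*(-u^2 - 8*u - 13)/(u^3 + 12*u^2 + 39*u + 28)^2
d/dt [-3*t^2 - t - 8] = -6*t - 1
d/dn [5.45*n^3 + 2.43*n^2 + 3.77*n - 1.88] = 16.35*n^2 + 4.86*n + 3.77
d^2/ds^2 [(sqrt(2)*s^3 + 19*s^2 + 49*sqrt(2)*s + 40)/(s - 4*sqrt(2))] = 2*(sqrt(2)*s^3 - 24*s^2 + 96*sqrt(2)*s + 1040)/(s^3 - 12*sqrt(2)*s^2 + 96*s - 128*sqrt(2))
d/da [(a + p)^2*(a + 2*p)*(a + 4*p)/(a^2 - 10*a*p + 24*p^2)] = 2*(a^5 - 11*a^4*p - 32*a^3*p^2 + 172*a^2*p^3 + 496*a*p^4 + 304*p^5)/(a^4 - 20*a^3*p + 148*a^2*p^2 - 480*a*p^3 + 576*p^4)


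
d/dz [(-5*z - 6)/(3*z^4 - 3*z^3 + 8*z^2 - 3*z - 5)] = (45*z^4 + 42*z^3 - 14*z^2 + 96*z + 7)/(9*z^8 - 18*z^7 + 57*z^6 - 66*z^5 + 52*z^4 - 18*z^3 - 71*z^2 + 30*z + 25)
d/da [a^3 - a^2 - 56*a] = 3*a^2 - 2*a - 56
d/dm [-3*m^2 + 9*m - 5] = 9 - 6*m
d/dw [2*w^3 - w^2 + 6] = 2*w*(3*w - 1)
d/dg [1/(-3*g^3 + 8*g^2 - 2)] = g*(9*g - 16)/(3*g^3 - 8*g^2 + 2)^2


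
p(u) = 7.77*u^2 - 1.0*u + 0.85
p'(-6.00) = -94.24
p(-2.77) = 63.24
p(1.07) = 8.68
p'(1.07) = 15.63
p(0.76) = 4.58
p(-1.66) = 23.92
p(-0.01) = 0.86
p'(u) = 15.54*u - 1.0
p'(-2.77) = -44.05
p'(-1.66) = -26.80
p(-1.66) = 23.92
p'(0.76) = 10.81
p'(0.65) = 9.10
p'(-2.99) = -47.46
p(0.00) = 0.85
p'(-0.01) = -1.16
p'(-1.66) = -26.80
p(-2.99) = 73.30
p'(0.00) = -1.00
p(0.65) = 3.48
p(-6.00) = 286.57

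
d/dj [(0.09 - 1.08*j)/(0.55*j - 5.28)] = (3.109095*j - 29.847312)/(0.55*j - 5.28)^3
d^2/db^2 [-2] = 0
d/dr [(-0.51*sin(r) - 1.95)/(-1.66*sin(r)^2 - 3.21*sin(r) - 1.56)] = (-6.474*sin(r) + 0.4233*cos(2*r) - 5.8872)*cos(r)/(1.66*sin(r)^2 + 3.21*sin(r) + 1.56)^2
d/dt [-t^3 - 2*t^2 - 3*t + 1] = -3*t^2 - 4*t - 3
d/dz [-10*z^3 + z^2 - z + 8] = -30*z^2 + 2*z - 1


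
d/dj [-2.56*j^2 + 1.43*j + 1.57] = 1.43 - 5.12*j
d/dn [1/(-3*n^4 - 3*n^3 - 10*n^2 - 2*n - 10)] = (12*n^3 + 9*n^2 + 20*n + 2)/(3*n^4 + 3*n^3 + 10*n^2 + 2*n + 10)^2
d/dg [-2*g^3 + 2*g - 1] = 2 - 6*g^2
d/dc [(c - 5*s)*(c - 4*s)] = 2*c - 9*s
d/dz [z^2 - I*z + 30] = 2*z - I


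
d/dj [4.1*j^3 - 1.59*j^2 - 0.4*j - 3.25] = 12.3*j^2 - 3.18*j - 0.4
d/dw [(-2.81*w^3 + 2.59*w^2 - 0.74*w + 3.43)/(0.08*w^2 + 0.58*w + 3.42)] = (-0.2248*w^4 - 3.2596*w^3 - 27.2692*w^2 + 17.1668*w - 4.5202)/(0.0064*w^4 + 0.0928*w^3 + 0.8836*w^2 + 3.9672*w + 11.6964)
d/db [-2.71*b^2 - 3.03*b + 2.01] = -5.42*b - 3.03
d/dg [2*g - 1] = 2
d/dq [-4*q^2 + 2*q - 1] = 2 - 8*q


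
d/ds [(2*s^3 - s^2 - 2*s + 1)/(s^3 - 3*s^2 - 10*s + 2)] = (-5*s^4 - 36*s^3 + 13*s^2 + 2*s + 6)/(s^6 - 6*s^5 - 11*s^4 + 64*s^3 + 88*s^2 - 40*s + 4)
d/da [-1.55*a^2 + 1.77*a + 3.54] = 1.77 - 3.1*a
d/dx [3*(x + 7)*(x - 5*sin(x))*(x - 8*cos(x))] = 3*(x + 7)*(x - 5*sin(x))*(8*sin(x) + 1) - 3*(x + 7)*(x - 8*cos(x))*(5*cos(x) - 1) + 3*(x - 5*sin(x))*(x - 8*cos(x))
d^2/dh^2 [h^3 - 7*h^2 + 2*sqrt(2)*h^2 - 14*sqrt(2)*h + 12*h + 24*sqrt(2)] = 6*h - 14 + 4*sqrt(2)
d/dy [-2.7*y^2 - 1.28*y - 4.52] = -5.4*y - 1.28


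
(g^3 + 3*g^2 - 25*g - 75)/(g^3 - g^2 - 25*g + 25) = (g + 3)/(g - 1)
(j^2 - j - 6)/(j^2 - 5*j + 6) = (j + 2)/(j - 2)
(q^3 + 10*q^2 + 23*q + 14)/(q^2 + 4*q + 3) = (q^2 + 9*q + 14)/(q + 3)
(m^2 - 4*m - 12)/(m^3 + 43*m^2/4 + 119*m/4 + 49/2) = 4*(m - 6)/(4*m^2 + 35*m + 49)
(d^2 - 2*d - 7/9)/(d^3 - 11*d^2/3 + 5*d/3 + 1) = (d - 7/3)/(d^2 - 4*d + 3)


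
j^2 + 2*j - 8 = (j - 2)*(j + 4)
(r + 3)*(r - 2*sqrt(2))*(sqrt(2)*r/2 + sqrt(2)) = sqrt(2)*r^3/2 - 2*r^2 + 5*sqrt(2)*r^2/2 - 10*r + 3*sqrt(2)*r - 12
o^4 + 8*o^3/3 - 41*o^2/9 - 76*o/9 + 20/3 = (o - 5/3)*(o - 2/3)*(o + 2)*(o + 3)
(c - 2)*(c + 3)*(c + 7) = c^3 + 8*c^2 + c - 42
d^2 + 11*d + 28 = (d + 4)*(d + 7)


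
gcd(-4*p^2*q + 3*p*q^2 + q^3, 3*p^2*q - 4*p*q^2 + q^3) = p*q - q^2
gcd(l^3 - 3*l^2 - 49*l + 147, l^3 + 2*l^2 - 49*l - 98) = l^2 - 49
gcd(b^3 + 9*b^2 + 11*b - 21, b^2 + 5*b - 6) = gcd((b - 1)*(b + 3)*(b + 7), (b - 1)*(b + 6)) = b - 1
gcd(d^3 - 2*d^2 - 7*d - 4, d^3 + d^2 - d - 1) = d^2 + 2*d + 1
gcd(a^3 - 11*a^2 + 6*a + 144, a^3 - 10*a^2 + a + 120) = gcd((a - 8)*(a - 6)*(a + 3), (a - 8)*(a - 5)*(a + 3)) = a^2 - 5*a - 24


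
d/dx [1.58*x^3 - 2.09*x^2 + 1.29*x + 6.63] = 4.74*x^2 - 4.18*x + 1.29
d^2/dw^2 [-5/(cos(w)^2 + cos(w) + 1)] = 5*(4*sin(w)^4 + sin(w)^2 - 19*cos(w)/4 + 3*cos(3*w)/4 - 5)/(-sin(w)^2 + cos(w) + 2)^3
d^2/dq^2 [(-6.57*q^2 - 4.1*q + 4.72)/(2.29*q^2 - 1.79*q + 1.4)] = (-96.863794*q^3 + 274.893432*q^2 - 37.218912*q - 46.321536)/(12.008989*q^6 - 28.160817*q^5 + 44.037387*q^4 - 40.167779*q^3 + 26.92242*q^2 - 10.5252*q + 2.744)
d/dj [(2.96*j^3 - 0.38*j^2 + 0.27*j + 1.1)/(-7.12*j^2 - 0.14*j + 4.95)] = (-21.0752*j^4 - 0.8288*j^3 + 45.9316*j^2 + 11.902*j + 1.4905)/(50.6944*j^4 + 1.9936*j^3 - 70.4684*j^2 - 1.386*j + 24.5025)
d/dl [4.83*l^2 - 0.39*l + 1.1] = 9.66*l - 0.39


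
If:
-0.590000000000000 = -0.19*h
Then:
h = 3.11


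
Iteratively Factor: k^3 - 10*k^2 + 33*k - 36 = (k - 3)*(k^2 - 7*k + 12) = (k - 3)^2*(k - 4)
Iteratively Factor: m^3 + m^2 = (m)*(m^2 + m) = m^2*(m + 1)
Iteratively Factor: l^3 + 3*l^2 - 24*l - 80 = (l - 5)*(l^2 + 8*l + 16) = (l - 5)*(l + 4)*(l + 4)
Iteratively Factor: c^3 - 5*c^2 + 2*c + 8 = (c - 4)*(c^2 - c - 2) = (c - 4)*(c + 1)*(c - 2)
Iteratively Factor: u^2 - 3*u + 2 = (u - 1)*(u - 2)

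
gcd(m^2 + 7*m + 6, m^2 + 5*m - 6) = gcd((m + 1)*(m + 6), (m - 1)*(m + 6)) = m + 6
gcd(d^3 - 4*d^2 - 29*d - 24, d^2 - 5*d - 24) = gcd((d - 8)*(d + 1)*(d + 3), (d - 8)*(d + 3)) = d^2 - 5*d - 24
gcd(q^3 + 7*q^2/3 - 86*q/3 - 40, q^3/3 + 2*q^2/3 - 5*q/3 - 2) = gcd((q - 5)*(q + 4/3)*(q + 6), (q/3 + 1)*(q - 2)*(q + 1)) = 1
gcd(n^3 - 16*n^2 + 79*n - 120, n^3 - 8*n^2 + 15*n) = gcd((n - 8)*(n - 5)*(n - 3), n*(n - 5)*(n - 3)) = n^2 - 8*n + 15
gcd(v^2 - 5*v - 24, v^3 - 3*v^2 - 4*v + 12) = 1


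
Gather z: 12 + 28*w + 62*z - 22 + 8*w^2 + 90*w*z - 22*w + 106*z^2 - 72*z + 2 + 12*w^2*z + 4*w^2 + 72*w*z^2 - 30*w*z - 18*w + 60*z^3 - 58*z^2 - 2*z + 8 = 12*w^2 - 12*w + 60*z^3 + z^2*(72*w + 48) + z*(12*w^2 + 60*w - 12)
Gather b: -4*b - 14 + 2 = -4*b - 12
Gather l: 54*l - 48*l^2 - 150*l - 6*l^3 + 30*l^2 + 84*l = -6*l^3 - 18*l^2 - 12*l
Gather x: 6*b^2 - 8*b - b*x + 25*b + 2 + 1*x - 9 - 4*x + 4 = 6*b^2 + 17*b + x*(-b - 3) - 3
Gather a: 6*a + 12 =6*a + 12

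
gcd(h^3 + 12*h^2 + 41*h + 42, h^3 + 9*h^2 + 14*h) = h^2 + 9*h + 14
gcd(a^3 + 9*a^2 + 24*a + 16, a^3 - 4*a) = 1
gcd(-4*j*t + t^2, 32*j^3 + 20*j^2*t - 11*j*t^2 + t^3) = -4*j + t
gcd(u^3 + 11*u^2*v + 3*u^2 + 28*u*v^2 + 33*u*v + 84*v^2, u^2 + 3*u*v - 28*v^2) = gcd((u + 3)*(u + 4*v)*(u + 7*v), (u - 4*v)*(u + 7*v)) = u + 7*v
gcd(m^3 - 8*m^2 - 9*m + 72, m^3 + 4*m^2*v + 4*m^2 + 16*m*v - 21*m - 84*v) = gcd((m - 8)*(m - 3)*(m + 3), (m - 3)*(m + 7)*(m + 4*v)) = m - 3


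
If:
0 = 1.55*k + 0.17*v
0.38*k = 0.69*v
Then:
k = 0.00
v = 0.00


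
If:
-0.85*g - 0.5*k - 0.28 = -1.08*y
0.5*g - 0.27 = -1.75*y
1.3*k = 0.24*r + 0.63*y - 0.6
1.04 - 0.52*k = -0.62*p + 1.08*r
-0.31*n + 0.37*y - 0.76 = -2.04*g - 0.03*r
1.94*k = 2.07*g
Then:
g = -0.07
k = -0.07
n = -2.53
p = 1.15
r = 1.66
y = 0.17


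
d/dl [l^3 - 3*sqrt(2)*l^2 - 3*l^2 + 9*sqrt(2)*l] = 3*l^2 - 6*sqrt(2)*l - 6*l + 9*sqrt(2)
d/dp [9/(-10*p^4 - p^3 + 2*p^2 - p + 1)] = 9*(40*p^3 + 3*p^2 - 4*p + 1)/(10*p^4 + p^3 - 2*p^2 + p - 1)^2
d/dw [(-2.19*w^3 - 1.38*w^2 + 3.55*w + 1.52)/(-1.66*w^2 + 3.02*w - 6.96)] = (3.6354*w^4 - 13.2276*w^3 + 47.4526*w^2 + 24.256*w - 29.2984)/(2.7556*w^4 - 10.0264*w^3 + 32.2276*w^2 - 42.0384*w + 48.4416)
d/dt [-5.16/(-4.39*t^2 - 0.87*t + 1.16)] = (-45.3048*t - 4.4892)/(4.39*t^2 + 0.87*t - 1.16)^2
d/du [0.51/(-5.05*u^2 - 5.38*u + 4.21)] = (5.151*u + 2.7438)/(5.05*u^2 + 5.38*u - 4.21)^2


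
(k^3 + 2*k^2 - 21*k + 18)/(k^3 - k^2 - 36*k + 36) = (k - 3)/(k - 6)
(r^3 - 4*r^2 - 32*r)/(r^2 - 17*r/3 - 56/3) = 3*r*(r + 4)/(3*r + 7)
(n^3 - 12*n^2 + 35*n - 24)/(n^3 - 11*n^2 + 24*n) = (n - 1)/n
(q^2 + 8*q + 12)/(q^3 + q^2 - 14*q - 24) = (q + 6)/(q^2 - q - 12)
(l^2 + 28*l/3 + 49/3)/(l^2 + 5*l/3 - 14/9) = 3*(l + 7)/(3*l - 2)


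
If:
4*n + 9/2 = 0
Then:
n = -9/8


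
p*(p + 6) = p^2 + 6*p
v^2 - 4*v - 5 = (v - 5)*(v + 1)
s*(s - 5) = s^2 - 5*s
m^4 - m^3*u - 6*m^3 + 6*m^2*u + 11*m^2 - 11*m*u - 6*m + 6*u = (m - 3)*(m - 2)*(m - 1)*(m - u)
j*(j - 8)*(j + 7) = j^3 - j^2 - 56*j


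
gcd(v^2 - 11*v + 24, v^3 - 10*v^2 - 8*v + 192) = v - 8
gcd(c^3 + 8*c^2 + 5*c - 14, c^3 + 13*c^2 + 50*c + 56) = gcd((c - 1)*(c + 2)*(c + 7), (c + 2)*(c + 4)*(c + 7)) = c^2 + 9*c + 14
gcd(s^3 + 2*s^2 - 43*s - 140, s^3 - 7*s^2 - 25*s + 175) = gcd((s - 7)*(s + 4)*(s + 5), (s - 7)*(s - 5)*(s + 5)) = s^2 - 2*s - 35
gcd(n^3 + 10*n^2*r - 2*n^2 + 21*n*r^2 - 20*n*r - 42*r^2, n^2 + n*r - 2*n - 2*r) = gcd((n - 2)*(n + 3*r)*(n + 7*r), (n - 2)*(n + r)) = n - 2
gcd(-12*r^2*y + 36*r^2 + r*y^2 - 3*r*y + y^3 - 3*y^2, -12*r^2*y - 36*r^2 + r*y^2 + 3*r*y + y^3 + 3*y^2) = -12*r^2 + r*y + y^2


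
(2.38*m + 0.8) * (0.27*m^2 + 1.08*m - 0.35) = 0.6426*m^3 + 2.7864*m^2 + 0.0310000000000001*m - 0.28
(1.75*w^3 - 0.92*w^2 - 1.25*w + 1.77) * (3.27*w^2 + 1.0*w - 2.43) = 5.7225*w^5 - 1.2584*w^4 - 9.26*w^3 + 6.7735*w^2 + 4.8075*w - 4.3011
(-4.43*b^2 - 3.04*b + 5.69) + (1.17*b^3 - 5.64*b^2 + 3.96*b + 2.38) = 1.17*b^3 - 10.07*b^2 + 0.92*b + 8.07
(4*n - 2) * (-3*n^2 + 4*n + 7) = -12*n^3 + 22*n^2 + 20*n - 14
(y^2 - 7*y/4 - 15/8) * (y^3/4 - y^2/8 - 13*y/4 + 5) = y^5/4 - 9*y^4/16 - 7*y^3/2 + 699*y^2/64 - 85*y/32 - 75/8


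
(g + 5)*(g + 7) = g^2 + 12*g + 35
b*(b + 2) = b^2 + 2*b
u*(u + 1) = u^2 + u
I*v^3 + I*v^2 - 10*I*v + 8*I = (v - 2)*(v + 4)*(I*v - I)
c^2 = c^2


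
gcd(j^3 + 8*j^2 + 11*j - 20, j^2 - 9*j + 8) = j - 1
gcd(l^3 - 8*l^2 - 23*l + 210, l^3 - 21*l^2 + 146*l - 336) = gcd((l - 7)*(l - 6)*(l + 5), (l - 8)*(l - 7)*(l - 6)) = l^2 - 13*l + 42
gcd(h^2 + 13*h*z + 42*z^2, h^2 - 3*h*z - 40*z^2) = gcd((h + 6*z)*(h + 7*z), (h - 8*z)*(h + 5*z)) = 1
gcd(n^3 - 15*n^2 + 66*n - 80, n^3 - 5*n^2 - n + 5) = n - 5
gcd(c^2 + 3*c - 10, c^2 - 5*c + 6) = c - 2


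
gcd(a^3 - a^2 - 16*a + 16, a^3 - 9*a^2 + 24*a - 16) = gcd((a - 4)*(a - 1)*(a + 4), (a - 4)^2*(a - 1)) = a^2 - 5*a + 4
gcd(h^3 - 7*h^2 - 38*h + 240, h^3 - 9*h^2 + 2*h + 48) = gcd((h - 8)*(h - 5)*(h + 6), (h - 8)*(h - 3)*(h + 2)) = h - 8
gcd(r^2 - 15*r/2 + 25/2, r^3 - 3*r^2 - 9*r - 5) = r - 5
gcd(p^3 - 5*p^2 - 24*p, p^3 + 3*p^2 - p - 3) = p + 3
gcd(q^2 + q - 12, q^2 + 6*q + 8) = q + 4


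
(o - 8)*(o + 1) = o^2 - 7*o - 8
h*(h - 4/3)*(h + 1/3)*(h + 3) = h^4 + 2*h^3 - 31*h^2/9 - 4*h/3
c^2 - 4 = (c - 2)*(c + 2)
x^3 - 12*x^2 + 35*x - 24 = (x - 8)*(x - 3)*(x - 1)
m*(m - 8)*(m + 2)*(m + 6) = m^4 - 52*m^2 - 96*m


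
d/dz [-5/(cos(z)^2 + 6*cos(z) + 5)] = -10*(cos(z) + 3)*sin(z)/(cos(z)^2 + 6*cos(z) + 5)^2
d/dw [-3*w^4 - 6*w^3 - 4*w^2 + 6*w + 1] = -12*w^3 - 18*w^2 - 8*w + 6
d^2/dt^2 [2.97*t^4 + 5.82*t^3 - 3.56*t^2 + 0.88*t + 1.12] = 35.64*t^2 + 34.92*t - 7.12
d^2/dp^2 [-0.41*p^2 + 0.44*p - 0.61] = -0.820000000000000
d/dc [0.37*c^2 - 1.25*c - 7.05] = 0.74*c - 1.25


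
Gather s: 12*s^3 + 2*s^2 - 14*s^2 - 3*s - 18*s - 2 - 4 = 12*s^3 - 12*s^2 - 21*s - 6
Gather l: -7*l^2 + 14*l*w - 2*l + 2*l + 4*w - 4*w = -7*l^2 + 14*l*w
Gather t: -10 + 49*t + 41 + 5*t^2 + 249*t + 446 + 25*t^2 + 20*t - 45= 30*t^2 + 318*t + 432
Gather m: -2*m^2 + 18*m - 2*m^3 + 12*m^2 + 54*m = -2*m^3 + 10*m^2 + 72*m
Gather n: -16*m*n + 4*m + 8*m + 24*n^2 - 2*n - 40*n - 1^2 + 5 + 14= 12*m + 24*n^2 + n*(-16*m - 42) + 18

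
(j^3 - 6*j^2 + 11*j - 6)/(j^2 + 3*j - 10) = (j^2 - 4*j + 3)/(j + 5)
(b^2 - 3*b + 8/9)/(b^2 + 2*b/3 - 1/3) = (b - 8/3)/(b + 1)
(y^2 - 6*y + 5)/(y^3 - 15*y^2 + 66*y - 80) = (y - 1)/(y^2 - 10*y + 16)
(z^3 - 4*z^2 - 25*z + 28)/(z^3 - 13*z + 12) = (z - 7)/(z - 3)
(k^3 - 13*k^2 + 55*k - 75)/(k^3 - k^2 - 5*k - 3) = (k^2 - 10*k + 25)/(k^2 + 2*k + 1)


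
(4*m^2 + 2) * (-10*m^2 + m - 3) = -40*m^4 + 4*m^3 - 32*m^2 + 2*m - 6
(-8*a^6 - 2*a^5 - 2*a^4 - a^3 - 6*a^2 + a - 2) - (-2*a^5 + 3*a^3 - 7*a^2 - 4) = -8*a^6 - 2*a^4 - 4*a^3 + a^2 + a + 2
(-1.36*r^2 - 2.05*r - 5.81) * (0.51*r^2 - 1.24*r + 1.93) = -0.6936*r^4 + 0.6409*r^3 - 3.0459*r^2 + 3.2479*r - 11.2133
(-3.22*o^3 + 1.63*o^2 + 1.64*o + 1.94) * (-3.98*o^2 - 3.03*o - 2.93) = 12.8156*o^5 + 3.2692*o^4 - 2.0315*o^3 - 17.4663*o^2 - 10.6834*o - 5.6842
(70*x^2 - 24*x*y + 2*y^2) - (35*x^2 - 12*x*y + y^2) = 35*x^2 - 12*x*y + y^2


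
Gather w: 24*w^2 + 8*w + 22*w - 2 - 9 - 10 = 24*w^2 + 30*w - 21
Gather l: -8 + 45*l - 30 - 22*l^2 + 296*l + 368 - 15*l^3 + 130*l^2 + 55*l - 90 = -15*l^3 + 108*l^2 + 396*l + 240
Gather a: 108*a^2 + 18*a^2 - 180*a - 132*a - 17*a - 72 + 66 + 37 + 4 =126*a^2 - 329*a + 35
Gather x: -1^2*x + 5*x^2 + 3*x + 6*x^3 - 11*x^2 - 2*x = 6*x^3 - 6*x^2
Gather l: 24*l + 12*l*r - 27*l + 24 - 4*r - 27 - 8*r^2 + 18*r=l*(12*r - 3) - 8*r^2 + 14*r - 3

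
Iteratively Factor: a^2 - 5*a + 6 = (a - 2)*(a - 3)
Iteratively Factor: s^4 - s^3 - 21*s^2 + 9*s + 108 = (s - 4)*(s^3 + 3*s^2 - 9*s - 27) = (s - 4)*(s - 3)*(s^2 + 6*s + 9) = (s - 4)*(s - 3)*(s + 3)*(s + 3)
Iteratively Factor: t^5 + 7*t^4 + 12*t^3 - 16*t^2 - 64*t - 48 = (t + 2)*(t^4 + 5*t^3 + 2*t^2 - 20*t - 24) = (t - 2)*(t + 2)*(t^3 + 7*t^2 + 16*t + 12) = (t - 2)*(t + 2)^2*(t^2 + 5*t + 6) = (t - 2)*(t + 2)^2*(t + 3)*(t + 2)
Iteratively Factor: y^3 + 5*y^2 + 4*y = (y + 1)*(y^2 + 4*y) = (y + 1)*(y + 4)*(y)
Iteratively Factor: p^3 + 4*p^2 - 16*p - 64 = (p + 4)*(p^2 - 16) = (p - 4)*(p + 4)*(p + 4)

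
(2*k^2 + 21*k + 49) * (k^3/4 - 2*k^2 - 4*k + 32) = k^5/2 + 5*k^4/4 - 151*k^3/4 - 118*k^2 + 476*k + 1568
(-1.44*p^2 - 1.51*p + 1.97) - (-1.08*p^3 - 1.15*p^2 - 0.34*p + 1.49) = 1.08*p^3 - 0.29*p^2 - 1.17*p + 0.48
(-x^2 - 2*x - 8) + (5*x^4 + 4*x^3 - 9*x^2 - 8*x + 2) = 5*x^4 + 4*x^3 - 10*x^2 - 10*x - 6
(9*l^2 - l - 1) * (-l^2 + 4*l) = -9*l^4 + 37*l^3 - 3*l^2 - 4*l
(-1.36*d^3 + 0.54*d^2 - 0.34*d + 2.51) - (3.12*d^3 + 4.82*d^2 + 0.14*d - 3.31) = -4.48*d^3 - 4.28*d^2 - 0.48*d + 5.82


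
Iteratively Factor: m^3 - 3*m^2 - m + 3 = (m - 3)*(m^2 - 1) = (m - 3)*(m + 1)*(m - 1)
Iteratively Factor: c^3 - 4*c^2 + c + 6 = (c - 3)*(c^2 - c - 2) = (c - 3)*(c + 1)*(c - 2)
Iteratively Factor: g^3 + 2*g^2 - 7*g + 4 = (g - 1)*(g^2 + 3*g - 4) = (g - 1)*(g + 4)*(g - 1)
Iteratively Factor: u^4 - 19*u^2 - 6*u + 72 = (u - 2)*(u^3 + 2*u^2 - 15*u - 36) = (u - 2)*(u + 3)*(u^2 - u - 12) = (u - 4)*(u - 2)*(u + 3)*(u + 3)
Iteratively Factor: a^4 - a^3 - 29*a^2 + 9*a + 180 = (a + 3)*(a^3 - 4*a^2 - 17*a + 60) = (a - 3)*(a + 3)*(a^2 - a - 20) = (a - 5)*(a - 3)*(a + 3)*(a + 4)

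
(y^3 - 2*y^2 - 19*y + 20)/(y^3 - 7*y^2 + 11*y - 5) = (y + 4)/(y - 1)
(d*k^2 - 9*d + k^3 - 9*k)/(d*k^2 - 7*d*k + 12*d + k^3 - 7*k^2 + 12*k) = (k + 3)/(k - 4)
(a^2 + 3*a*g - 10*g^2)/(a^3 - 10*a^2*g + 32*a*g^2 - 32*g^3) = (a + 5*g)/(a^2 - 8*a*g + 16*g^2)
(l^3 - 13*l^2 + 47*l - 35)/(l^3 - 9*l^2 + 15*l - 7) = (l - 5)/(l - 1)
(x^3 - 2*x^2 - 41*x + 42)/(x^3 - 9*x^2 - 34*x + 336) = (x - 1)/(x - 8)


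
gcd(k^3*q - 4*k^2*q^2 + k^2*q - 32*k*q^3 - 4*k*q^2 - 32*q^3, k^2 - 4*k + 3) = 1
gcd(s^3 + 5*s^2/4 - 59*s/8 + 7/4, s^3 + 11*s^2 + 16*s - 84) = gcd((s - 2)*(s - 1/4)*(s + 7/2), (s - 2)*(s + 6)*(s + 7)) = s - 2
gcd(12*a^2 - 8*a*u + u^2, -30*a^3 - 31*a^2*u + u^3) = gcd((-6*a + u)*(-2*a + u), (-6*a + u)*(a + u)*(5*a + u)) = -6*a + u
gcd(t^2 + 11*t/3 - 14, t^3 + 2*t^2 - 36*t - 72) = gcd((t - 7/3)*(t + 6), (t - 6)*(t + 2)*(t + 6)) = t + 6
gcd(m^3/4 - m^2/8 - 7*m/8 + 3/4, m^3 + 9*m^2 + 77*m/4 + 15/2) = 1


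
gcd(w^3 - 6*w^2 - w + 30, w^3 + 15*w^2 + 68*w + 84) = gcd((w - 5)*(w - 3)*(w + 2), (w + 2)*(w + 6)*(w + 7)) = w + 2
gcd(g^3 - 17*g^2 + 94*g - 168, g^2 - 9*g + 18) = g - 6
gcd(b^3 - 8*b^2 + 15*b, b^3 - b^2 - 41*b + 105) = b^2 - 8*b + 15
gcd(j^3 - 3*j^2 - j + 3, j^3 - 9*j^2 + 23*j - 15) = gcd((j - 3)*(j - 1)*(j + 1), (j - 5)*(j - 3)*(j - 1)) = j^2 - 4*j + 3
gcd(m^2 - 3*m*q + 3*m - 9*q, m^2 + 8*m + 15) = m + 3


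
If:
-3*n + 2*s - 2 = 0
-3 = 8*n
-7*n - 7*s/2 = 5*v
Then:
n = -3/8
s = 7/16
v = 7/32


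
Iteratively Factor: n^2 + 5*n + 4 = (n + 4)*(n + 1)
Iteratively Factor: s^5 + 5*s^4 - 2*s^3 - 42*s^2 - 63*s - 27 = (s + 3)*(s^4 + 2*s^3 - 8*s^2 - 18*s - 9) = (s + 3)^2*(s^3 - s^2 - 5*s - 3) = (s - 3)*(s + 3)^2*(s^2 + 2*s + 1) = (s - 3)*(s + 1)*(s + 3)^2*(s + 1)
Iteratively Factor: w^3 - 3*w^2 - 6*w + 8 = (w - 4)*(w^2 + w - 2) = (w - 4)*(w + 2)*(w - 1)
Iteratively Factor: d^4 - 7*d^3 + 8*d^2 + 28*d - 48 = (d - 2)*(d^3 - 5*d^2 - 2*d + 24) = (d - 3)*(d - 2)*(d^2 - 2*d - 8) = (d - 4)*(d - 3)*(d - 2)*(d + 2)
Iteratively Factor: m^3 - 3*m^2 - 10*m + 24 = (m - 4)*(m^2 + m - 6) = (m - 4)*(m + 3)*(m - 2)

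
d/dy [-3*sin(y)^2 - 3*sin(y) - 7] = -3*sin(2*y) - 3*cos(y)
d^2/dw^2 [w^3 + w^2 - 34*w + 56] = 6*w + 2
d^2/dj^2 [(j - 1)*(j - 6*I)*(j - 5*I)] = 6*j - 2 - 22*I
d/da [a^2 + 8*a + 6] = 2*a + 8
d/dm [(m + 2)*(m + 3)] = 2*m + 5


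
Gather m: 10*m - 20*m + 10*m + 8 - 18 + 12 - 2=0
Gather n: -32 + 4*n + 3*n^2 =3*n^2 + 4*n - 32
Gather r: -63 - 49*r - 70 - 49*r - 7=-98*r - 140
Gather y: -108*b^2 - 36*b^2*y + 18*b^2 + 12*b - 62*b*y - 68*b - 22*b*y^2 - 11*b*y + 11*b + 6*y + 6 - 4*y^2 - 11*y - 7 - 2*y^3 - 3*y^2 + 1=-90*b^2 - 45*b - 2*y^3 + y^2*(-22*b - 7) + y*(-36*b^2 - 73*b - 5)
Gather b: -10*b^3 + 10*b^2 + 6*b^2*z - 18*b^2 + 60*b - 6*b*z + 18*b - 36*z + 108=-10*b^3 + b^2*(6*z - 8) + b*(78 - 6*z) - 36*z + 108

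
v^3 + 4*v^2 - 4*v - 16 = (v - 2)*(v + 2)*(v + 4)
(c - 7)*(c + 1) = c^2 - 6*c - 7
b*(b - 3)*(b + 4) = b^3 + b^2 - 12*b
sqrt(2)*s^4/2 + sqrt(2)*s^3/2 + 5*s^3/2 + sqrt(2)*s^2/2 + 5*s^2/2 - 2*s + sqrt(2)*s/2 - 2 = (s + 1)*(s - sqrt(2)/2)*(s + 2*sqrt(2))*(sqrt(2)*s/2 + 1)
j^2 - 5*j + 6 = (j - 3)*(j - 2)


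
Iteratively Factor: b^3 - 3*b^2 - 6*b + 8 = (b + 2)*(b^2 - 5*b + 4) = (b - 1)*(b + 2)*(b - 4)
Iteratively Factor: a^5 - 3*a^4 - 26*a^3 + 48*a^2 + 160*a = (a + 2)*(a^4 - 5*a^3 - 16*a^2 + 80*a) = (a - 5)*(a + 2)*(a^3 - 16*a) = (a - 5)*(a + 2)*(a + 4)*(a^2 - 4*a) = a*(a - 5)*(a + 2)*(a + 4)*(a - 4)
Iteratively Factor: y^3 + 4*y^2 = (y + 4)*(y^2) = y*(y + 4)*(y)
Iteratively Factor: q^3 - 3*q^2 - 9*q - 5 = (q - 5)*(q^2 + 2*q + 1) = (q - 5)*(q + 1)*(q + 1)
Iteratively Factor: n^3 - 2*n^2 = (n - 2)*(n^2) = n*(n - 2)*(n)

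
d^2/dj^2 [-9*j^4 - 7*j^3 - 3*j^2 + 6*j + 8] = -108*j^2 - 42*j - 6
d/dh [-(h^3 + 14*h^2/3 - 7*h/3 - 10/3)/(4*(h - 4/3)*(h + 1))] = (-9*h^4 + 6*h^3 + 29*h^2 + 52*h - 18)/(4*(9*h^4 - 6*h^3 - 23*h^2 + 8*h + 16))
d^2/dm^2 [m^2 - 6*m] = 2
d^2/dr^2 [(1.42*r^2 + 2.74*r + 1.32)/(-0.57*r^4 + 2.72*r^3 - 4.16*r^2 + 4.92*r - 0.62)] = (-2.768148*r^8 + 2.52669600000002*r^7 + 45.114928*r^6 - 147.00336*r^5 + 92.4491039999999*r^4 + 159.99896*r^3 - 270.925152*r^2 + 191.145984*r - 74.903696)/(0.185193*r^12 - 2.651184*r^11 + 16.706016*r^10 - 63.617156*r^9 + 168.29673*r^8 - 326.179392*r^7 + 469.990832*r^6 - 505.479792*r^5 + 384.72414*r^4 - 198.370176*r^3 + 49.821216*r^2 - 5.673744*r + 0.238328)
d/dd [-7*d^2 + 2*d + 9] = 2 - 14*d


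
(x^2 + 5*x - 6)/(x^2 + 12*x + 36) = (x - 1)/(x + 6)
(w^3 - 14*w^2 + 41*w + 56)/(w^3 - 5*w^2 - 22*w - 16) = (w - 7)/(w + 2)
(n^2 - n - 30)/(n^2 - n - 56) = (-n^2 + n + 30)/(-n^2 + n + 56)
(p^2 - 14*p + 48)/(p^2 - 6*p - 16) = (p - 6)/(p + 2)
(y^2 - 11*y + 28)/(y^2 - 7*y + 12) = (y - 7)/(y - 3)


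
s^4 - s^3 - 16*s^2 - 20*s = s*(s - 5)*(s + 2)^2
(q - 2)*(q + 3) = q^2 + q - 6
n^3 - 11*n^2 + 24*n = n*(n - 8)*(n - 3)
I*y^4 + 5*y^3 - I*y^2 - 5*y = y*(y - 1)*(y - 5*I)*(I*y + I)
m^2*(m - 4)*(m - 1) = m^4 - 5*m^3 + 4*m^2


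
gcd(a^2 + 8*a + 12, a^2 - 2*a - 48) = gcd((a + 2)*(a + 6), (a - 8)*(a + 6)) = a + 6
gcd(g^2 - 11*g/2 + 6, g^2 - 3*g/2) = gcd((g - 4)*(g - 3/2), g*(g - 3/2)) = g - 3/2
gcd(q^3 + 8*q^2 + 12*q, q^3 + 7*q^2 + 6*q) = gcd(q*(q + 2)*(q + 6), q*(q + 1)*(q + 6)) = q^2 + 6*q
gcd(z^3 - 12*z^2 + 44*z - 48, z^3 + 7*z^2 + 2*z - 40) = z - 2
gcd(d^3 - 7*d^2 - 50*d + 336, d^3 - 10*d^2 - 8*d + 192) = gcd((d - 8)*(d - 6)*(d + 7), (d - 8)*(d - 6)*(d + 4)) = d^2 - 14*d + 48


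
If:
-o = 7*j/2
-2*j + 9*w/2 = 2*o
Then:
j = -9*w/10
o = 63*w/20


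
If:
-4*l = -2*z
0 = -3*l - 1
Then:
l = -1/3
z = -2/3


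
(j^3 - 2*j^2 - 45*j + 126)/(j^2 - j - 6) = (j^2 + j - 42)/(j + 2)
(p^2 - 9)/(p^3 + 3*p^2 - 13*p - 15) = (p + 3)/(p^2 + 6*p + 5)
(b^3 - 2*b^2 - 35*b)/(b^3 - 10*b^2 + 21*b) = (b + 5)/(b - 3)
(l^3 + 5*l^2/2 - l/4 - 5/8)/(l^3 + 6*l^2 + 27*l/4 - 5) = (l + 1/2)/(l + 4)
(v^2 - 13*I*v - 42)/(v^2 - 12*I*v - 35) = (v - 6*I)/(v - 5*I)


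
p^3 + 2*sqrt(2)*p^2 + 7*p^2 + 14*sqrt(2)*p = p*(p + 7)*(p + 2*sqrt(2))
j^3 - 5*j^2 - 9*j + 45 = (j - 5)*(j - 3)*(j + 3)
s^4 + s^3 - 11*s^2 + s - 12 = (s - 3)*(s + 4)*(s - I)*(s + I)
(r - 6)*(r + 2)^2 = r^3 - 2*r^2 - 20*r - 24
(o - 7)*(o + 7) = o^2 - 49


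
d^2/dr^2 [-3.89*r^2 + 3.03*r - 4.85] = -7.78000000000000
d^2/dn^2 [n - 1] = 0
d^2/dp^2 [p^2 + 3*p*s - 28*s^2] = 2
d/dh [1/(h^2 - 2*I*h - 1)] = 2*(-h + I)/(-h^2 + 2*I*h + 1)^2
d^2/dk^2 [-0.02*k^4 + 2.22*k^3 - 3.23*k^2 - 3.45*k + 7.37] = -0.24*k^2 + 13.32*k - 6.46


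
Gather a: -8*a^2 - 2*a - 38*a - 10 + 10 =-8*a^2 - 40*a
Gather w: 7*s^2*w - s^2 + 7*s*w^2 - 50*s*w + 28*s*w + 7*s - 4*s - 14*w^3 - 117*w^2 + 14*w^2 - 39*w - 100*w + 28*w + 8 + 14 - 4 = -s^2 + 3*s - 14*w^3 + w^2*(7*s - 103) + w*(7*s^2 - 22*s - 111) + 18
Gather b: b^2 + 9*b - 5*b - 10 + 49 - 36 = b^2 + 4*b + 3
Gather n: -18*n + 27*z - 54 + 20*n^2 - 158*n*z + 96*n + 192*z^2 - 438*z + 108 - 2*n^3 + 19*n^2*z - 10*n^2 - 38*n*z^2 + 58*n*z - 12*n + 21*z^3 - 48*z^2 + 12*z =-2*n^3 + n^2*(19*z + 10) + n*(-38*z^2 - 100*z + 66) + 21*z^3 + 144*z^2 - 399*z + 54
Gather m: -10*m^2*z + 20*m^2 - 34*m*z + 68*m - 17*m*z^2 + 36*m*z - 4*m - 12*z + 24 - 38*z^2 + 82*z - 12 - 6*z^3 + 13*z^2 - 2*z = m^2*(20 - 10*z) + m*(-17*z^2 + 2*z + 64) - 6*z^3 - 25*z^2 + 68*z + 12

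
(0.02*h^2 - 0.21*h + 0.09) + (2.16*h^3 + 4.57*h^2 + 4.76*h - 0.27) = 2.16*h^3 + 4.59*h^2 + 4.55*h - 0.18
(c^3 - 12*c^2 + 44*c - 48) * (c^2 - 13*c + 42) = c^5 - 25*c^4 + 242*c^3 - 1124*c^2 + 2472*c - 2016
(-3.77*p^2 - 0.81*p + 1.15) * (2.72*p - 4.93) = -10.2544*p^3 + 16.3829*p^2 + 7.1213*p - 5.6695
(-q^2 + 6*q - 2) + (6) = -q^2 + 6*q + 4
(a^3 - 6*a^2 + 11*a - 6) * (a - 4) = a^4 - 10*a^3 + 35*a^2 - 50*a + 24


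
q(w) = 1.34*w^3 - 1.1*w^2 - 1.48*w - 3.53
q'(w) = 4.02*w^2 - 2.2*w - 1.48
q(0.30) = -4.04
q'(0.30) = -1.78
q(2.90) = 15.61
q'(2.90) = 25.95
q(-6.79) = -463.68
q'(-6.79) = 198.80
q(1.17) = -4.62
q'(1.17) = 1.45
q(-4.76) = -165.93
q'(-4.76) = 100.08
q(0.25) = -3.95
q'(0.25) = -1.78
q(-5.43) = -242.47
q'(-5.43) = 129.00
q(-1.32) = -6.57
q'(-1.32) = 8.43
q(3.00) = 18.31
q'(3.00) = 28.10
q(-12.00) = -2459.69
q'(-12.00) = 603.80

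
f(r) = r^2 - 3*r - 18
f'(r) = 2*r - 3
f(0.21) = -18.59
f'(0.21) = -2.58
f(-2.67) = -2.86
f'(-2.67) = -8.34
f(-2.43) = -4.81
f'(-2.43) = -7.86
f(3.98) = -14.10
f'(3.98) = 4.96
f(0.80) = -19.76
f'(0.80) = -1.40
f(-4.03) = 10.33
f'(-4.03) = -11.06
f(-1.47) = -11.43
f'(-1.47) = -5.94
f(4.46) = -11.49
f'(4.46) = 5.92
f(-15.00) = 252.00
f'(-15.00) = -33.00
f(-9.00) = 90.00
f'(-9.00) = -21.00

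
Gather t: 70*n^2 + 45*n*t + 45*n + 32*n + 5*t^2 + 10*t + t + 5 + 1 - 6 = 70*n^2 + 77*n + 5*t^2 + t*(45*n + 11)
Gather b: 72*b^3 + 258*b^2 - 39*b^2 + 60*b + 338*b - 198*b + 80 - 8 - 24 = 72*b^3 + 219*b^2 + 200*b + 48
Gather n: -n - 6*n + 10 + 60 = 70 - 7*n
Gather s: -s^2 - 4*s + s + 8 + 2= -s^2 - 3*s + 10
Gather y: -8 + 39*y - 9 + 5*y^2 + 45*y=5*y^2 + 84*y - 17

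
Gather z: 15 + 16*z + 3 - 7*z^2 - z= -7*z^2 + 15*z + 18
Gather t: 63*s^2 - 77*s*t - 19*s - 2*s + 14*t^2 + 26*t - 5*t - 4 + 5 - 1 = 63*s^2 - 21*s + 14*t^2 + t*(21 - 77*s)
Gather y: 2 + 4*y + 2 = 4*y + 4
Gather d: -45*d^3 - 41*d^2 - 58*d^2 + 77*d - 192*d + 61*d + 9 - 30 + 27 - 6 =-45*d^3 - 99*d^2 - 54*d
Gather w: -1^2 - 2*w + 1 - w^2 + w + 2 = -w^2 - w + 2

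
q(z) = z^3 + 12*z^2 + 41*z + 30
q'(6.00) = 293.00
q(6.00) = 924.00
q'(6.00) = 293.00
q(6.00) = 924.00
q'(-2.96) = -3.76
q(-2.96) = -12.16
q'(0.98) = 67.40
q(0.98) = 82.65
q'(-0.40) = 31.88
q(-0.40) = 15.46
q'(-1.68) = 9.15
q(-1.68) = -9.75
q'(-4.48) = -6.31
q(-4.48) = -2.75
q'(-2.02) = 4.76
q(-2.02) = -12.10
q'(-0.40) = 31.88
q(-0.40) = 15.46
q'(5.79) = 280.53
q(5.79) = 863.78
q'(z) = 3*z^2 + 24*z + 41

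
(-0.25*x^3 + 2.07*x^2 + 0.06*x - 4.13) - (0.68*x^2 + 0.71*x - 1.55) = -0.25*x^3 + 1.39*x^2 - 0.65*x - 2.58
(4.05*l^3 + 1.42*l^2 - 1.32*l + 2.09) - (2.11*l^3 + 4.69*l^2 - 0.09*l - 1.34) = 1.94*l^3 - 3.27*l^2 - 1.23*l + 3.43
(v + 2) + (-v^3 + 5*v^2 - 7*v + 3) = -v^3 + 5*v^2 - 6*v + 5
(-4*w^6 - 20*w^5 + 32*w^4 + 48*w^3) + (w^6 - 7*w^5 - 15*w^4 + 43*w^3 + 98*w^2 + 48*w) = -3*w^6 - 27*w^5 + 17*w^4 + 91*w^3 + 98*w^2 + 48*w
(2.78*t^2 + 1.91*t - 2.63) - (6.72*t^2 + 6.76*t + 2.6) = -3.94*t^2 - 4.85*t - 5.23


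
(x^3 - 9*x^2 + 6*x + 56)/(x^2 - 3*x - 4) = (x^2 - 5*x - 14)/(x + 1)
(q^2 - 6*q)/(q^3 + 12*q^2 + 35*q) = (q - 6)/(q^2 + 12*q + 35)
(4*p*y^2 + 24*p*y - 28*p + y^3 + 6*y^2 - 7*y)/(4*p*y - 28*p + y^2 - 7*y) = (y^2 + 6*y - 7)/(y - 7)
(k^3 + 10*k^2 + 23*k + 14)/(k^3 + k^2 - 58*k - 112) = (k + 1)/(k - 8)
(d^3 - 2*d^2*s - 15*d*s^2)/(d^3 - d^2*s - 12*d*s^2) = (-d + 5*s)/(-d + 4*s)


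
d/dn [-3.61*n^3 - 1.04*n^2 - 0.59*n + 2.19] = -10.83*n^2 - 2.08*n - 0.59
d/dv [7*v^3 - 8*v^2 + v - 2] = 21*v^2 - 16*v + 1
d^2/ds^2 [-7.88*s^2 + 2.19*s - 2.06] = -15.7600000000000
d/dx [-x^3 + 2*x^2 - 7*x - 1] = -3*x^2 + 4*x - 7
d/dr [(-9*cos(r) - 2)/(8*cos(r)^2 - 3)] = (72*sin(r)^2 - 32*cos(r) - 99)*sin(r)/(8*cos(r)^2 - 3)^2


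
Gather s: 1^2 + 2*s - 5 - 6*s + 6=2 - 4*s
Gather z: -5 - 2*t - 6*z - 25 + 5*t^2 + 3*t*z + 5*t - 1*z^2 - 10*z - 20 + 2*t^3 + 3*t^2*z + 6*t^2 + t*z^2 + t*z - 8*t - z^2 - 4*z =2*t^3 + 11*t^2 - 5*t + z^2*(t - 2) + z*(3*t^2 + 4*t - 20) - 50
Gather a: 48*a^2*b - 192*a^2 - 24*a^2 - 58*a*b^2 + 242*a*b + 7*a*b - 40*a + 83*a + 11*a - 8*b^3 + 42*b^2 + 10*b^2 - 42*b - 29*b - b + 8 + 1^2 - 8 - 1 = a^2*(48*b - 216) + a*(-58*b^2 + 249*b + 54) - 8*b^3 + 52*b^2 - 72*b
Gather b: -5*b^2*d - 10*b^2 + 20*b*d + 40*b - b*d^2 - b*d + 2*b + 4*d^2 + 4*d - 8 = b^2*(-5*d - 10) + b*(-d^2 + 19*d + 42) + 4*d^2 + 4*d - 8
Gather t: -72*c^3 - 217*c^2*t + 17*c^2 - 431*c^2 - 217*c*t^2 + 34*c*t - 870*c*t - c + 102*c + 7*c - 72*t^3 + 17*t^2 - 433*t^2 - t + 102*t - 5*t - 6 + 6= -72*c^3 - 414*c^2 + 108*c - 72*t^3 + t^2*(-217*c - 416) + t*(-217*c^2 - 836*c + 96)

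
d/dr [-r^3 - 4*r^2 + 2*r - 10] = -3*r^2 - 8*r + 2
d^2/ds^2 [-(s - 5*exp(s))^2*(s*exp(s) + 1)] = -s^3*exp(s) + 40*s^2*exp(2*s) - 6*s^2*exp(s) - 225*s*exp(3*s) + 80*s*exp(2*s) + 4*s*exp(s) - 150*exp(3*s) - 80*exp(2*s) + 20*exp(s) - 2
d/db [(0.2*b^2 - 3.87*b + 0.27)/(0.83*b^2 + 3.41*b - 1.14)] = (3.8941*b^2 - 0.904199999999999*b + 3.4911)/(0.6889*b^4 + 5.6606*b^3 + 9.7357*b^2 - 7.7748*b + 1.2996)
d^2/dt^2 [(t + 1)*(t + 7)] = 2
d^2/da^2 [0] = 0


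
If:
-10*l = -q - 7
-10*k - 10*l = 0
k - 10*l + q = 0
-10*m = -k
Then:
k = 7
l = -7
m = 7/10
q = -77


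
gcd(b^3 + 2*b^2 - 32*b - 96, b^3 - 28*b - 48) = b^2 - 2*b - 24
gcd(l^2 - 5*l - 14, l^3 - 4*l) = l + 2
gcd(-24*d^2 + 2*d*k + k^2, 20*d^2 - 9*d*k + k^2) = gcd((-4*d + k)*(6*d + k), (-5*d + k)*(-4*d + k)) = 4*d - k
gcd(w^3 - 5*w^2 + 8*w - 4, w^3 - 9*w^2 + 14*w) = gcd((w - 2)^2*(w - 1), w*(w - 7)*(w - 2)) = w - 2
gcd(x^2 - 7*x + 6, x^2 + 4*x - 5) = x - 1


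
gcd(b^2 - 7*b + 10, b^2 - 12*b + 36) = 1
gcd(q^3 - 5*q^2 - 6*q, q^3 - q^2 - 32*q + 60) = 1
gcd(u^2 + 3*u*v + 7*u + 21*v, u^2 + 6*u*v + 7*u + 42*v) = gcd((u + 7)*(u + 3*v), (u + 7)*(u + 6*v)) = u + 7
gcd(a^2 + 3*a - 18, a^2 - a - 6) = a - 3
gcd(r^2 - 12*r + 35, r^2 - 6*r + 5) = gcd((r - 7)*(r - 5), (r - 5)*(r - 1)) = r - 5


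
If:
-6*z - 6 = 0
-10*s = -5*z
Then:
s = -1/2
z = -1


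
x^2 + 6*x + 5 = (x + 1)*(x + 5)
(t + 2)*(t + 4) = t^2 + 6*t + 8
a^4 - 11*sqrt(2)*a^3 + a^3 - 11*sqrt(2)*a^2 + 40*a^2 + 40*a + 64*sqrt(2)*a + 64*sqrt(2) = (a + 1)*(a - 8*sqrt(2))*(a - 4*sqrt(2))*(a + sqrt(2))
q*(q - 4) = q^2 - 4*q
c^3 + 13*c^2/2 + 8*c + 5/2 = (c + 1/2)*(c + 1)*(c + 5)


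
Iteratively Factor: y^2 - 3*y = (y - 3)*(y)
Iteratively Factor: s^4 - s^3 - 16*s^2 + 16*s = (s + 4)*(s^3 - 5*s^2 + 4*s) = (s - 4)*(s + 4)*(s^2 - s) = s*(s - 4)*(s + 4)*(s - 1)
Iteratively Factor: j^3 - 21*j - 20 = (j + 1)*(j^2 - j - 20) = (j + 1)*(j + 4)*(j - 5)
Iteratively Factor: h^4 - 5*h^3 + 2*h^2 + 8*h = (h + 1)*(h^3 - 6*h^2 + 8*h) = (h - 2)*(h + 1)*(h^2 - 4*h) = (h - 4)*(h - 2)*(h + 1)*(h)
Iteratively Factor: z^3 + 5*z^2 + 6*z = (z + 2)*(z^2 + 3*z) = (z + 2)*(z + 3)*(z)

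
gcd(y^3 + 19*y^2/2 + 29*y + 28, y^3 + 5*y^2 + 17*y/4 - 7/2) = y^2 + 11*y/2 + 7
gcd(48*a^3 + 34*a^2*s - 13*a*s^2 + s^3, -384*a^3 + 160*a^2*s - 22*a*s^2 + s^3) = 48*a^2 - 14*a*s + s^2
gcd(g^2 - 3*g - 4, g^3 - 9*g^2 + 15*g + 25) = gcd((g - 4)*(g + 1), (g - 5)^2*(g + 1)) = g + 1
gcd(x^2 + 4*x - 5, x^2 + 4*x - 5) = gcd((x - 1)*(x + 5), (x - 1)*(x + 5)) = x^2 + 4*x - 5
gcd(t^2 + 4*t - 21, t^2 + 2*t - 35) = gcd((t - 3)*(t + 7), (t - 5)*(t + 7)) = t + 7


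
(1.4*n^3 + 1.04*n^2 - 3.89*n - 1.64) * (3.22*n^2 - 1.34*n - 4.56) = 4.508*n^5 + 1.4728*n^4 - 20.3034*n^3 - 4.8106*n^2 + 19.936*n + 7.4784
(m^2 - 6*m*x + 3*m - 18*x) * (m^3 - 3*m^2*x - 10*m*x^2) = m^5 - 9*m^4*x + 3*m^4 + 8*m^3*x^2 - 27*m^3*x + 60*m^2*x^3 + 24*m^2*x^2 + 180*m*x^3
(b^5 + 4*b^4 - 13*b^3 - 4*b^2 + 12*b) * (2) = 2*b^5 + 8*b^4 - 26*b^3 - 8*b^2 + 24*b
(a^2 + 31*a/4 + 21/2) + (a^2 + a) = 2*a^2 + 35*a/4 + 21/2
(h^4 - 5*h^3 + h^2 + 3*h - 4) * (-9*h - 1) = -9*h^5 + 44*h^4 - 4*h^3 - 28*h^2 + 33*h + 4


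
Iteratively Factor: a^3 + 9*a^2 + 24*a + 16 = (a + 1)*(a^2 + 8*a + 16) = (a + 1)*(a + 4)*(a + 4)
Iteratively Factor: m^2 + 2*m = (m)*(m + 2)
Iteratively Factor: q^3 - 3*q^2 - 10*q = (q - 5)*(q^2 + 2*q) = (q - 5)*(q + 2)*(q)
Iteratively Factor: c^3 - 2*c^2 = (c - 2)*(c^2) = c*(c - 2)*(c)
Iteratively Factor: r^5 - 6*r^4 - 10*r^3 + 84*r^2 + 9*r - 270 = (r - 3)*(r^4 - 3*r^3 - 19*r^2 + 27*r + 90) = (r - 5)*(r - 3)*(r^3 + 2*r^2 - 9*r - 18) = (r - 5)*(r - 3)^2*(r^2 + 5*r + 6) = (r - 5)*(r - 3)^2*(r + 3)*(r + 2)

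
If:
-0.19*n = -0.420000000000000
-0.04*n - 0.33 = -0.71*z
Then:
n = 2.21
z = 0.59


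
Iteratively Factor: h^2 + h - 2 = (h - 1)*(h + 2)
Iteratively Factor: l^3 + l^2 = (l)*(l^2 + l) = l*(l + 1)*(l)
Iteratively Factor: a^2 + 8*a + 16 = (a + 4)*(a + 4)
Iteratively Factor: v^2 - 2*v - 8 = (v + 2)*(v - 4)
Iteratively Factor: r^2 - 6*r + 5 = (r - 5)*(r - 1)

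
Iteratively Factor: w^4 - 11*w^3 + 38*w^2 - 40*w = (w - 2)*(w^3 - 9*w^2 + 20*w) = (w - 5)*(w - 2)*(w^2 - 4*w) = (w - 5)*(w - 4)*(w - 2)*(w)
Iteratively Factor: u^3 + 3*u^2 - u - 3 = (u + 3)*(u^2 - 1) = (u - 1)*(u + 3)*(u + 1)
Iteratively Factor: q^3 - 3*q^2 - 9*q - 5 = (q + 1)*(q^2 - 4*q - 5) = (q + 1)^2*(q - 5)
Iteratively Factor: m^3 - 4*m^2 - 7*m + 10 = (m - 1)*(m^2 - 3*m - 10) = (m - 1)*(m + 2)*(m - 5)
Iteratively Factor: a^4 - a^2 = (a)*(a^3 - a) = a*(a - 1)*(a^2 + a) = a^2*(a - 1)*(a + 1)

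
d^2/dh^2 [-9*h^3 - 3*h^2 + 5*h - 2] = -54*h - 6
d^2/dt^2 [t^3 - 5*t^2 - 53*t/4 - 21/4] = 6*t - 10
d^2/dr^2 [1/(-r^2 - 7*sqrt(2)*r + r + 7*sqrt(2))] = 2*(r^2 - r + 7*sqrt(2)*r - (2*r - 1 + 7*sqrt(2))^2 - 7*sqrt(2))/(r^2 - r + 7*sqrt(2)*r - 7*sqrt(2))^3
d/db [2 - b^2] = -2*b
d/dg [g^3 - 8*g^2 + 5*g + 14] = 3*g^2 - 16*g + 5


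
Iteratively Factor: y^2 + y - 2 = (y + 2)*(y - 1)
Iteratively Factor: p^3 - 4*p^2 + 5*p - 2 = (p - 1)*(p^2 - 3*p + 2) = (p - 1)^2*(p - 2)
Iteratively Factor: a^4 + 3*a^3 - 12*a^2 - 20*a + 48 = (a - 2)*(a^3 + 5*a^2 - 2*a - 24) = (a - 2)^2*(a^2 + 7*a + 12) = (a - 2)^2*(a + 4)*(a + 3)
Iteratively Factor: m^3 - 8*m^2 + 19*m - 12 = (m - 3)*(m^2 - 5*m + 4) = (m - 3)*(m - 1)*(m - 4)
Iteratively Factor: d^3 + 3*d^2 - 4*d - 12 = (d - 2)*(d^2 + 5*d + 6) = (d - 2)*(d + 2)*(d + 3)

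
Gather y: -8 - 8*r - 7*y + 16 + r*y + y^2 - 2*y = -8*r + y^2 + y*(r - 9) + 8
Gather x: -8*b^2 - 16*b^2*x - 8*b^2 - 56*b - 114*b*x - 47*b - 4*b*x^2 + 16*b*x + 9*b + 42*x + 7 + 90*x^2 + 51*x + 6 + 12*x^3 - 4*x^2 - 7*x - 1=-16*b^2 - 94*b + 12*x^3 + x^2*(86 - 4*b) + x*(-16*b^2 - 98*b + 86) + 12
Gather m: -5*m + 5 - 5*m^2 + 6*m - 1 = -5*m^2 + m + 4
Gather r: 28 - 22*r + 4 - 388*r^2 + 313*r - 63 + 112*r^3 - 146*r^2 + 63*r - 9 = 112*r^3 - 534*r^2 + 354*r - 40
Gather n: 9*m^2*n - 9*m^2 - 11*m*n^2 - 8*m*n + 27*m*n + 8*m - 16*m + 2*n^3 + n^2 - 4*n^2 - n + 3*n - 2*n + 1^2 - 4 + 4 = -9*m^2 - 8*m + 2*n^3 + n^2*(-11*m - 3) + n*(9*m^2 + 19*m) + 1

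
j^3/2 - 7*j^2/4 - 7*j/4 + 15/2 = (j/2 + 1)*(j - 3)*(j - 5/2)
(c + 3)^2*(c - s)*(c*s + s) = c^4*s - c^3*s^2 + 7*c^3*s - 7*c^2*s^2 + 15*c^2*s - 15*c*s^2 + 9*c*s - 9*s^2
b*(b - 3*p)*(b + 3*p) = b^3 - 9*b*p^2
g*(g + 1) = g^2 + g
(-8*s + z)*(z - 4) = -8*s*z + 32*s + z^2 - 4*z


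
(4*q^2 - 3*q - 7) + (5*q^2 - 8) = 9*q^2 - 3*q - 15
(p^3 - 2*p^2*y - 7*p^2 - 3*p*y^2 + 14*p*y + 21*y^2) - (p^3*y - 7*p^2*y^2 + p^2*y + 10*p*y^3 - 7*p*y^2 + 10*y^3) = -p^3*y + p^3 + 7*p^2*y^2 - 3*p^2*y - 7*p^2 - 10*p*y^3 + 4*p*y^2 + 14*p*y - 10*y^3 + 21*y^2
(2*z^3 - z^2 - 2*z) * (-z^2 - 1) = -2*z^5 + z^4 + z^2 + 2*z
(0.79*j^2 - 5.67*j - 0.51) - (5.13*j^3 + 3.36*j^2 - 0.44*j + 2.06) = -5.13*j^3 - 2.57*j^2 - 5.23*j - 2.57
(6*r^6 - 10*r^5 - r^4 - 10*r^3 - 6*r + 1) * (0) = 0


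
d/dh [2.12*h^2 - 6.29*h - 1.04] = 4.24*h - 6.29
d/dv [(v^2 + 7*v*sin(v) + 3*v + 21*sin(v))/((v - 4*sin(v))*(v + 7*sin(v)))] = (4*v*cos(v) - 4*sin(v) + 12*cos(v) - 3)/(v - 4*sin(v))^2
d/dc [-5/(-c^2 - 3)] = -10*c/(c^2 + 3)^2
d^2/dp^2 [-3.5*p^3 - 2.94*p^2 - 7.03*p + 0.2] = -21.0*p - 5.88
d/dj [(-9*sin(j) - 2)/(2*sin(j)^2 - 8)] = (9*sin(j)^2 + 4*sin(j) + 36)*cos(j)/(2*(sin(j) - 2)^2*(sin(j) + 2)^2)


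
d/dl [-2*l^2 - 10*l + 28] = -4*l - 10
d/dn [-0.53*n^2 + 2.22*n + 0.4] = 2.22 - 1.06*n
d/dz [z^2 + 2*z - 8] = 2*z + 2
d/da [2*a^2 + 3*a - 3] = 4*a + 3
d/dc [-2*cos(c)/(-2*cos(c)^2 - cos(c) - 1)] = 2*sin(c)*cos(2*c)/(cos(c) + cos(2*c) + 2)^2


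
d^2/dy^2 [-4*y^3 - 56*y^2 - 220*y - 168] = -24*y - 112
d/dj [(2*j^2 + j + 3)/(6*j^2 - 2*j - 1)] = 5*(-2*j^2 - 8*j + 1)/(36*j^4 - 24*j^3 - 8*j^2 + 4*j + 1)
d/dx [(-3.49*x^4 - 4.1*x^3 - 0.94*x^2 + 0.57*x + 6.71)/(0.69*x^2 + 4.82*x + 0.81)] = (-4.8162*x^5 - 53.2944*x^4 - 50.8316*x^3 - 14.8871*x^2 - 10.7826*x - 31.8805)/(0.4761*x^4 + 6.6516*x^3 + 24.3502*x^2 + 7.8084*x + 0.6561)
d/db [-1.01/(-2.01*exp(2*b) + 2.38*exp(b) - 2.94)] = (2.4038 - 4.0602*exp(b))*exp(b)/(2.01*exp(2*b) - 2.38*exp(b) + 2.94)^2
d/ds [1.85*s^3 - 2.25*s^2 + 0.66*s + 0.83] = 5.55*s^2 - 4.5*s + 0.66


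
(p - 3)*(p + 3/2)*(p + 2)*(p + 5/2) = p^4 + 3*p^3 - 25*p^2/4 - 111*p/4 - 45/2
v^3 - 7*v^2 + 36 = (v - 6)*(v - 3)*(v + 2)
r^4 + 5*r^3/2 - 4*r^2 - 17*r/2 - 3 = (r - 2)*(r + 1/2)*(r + 1)*(r + 3)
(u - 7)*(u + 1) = u^2 - 6*u - 7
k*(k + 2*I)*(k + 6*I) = k^3 + 8*I*k^2 - 12*k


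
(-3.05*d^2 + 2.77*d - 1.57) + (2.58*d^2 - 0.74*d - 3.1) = -0.47*d^2 + 2.03*d - 4.67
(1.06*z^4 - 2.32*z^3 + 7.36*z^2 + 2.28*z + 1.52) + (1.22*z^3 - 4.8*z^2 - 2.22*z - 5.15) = 1.06*z^4 - 1.1*z^3 + 2.56*z^2 + 0.0599999999999996*z - 3.63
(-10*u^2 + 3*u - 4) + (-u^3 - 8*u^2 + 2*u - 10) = -u^3 - 18*u^2 + 5*u - 14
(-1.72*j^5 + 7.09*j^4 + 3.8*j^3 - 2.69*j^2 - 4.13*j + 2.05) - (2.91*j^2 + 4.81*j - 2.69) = -1.72*j^5 + 7.09*j^4 + 3.8*j^3 - 5.6*j^2 - 8.94*j + 4.74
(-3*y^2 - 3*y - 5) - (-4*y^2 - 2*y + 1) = y^2 - y - 6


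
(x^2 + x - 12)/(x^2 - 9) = (x + 4)/(x + 3)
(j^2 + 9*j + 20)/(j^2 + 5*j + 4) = (j + 5)/(j + 1)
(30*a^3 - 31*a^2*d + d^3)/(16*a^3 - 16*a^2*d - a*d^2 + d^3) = (30*a^2 - a*d - d^2)/(16*a^2 - d^2)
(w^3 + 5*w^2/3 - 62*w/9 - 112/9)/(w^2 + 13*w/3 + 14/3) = w - 8/3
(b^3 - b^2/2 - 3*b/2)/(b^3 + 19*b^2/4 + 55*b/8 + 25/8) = 4*b*(2*b - 3)/(8*b^2 + 30*b + 25)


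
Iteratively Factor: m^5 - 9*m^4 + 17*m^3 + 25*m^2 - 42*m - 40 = (m - 2)*(m^4 - 7*m^3 + 3*m^2 + 31*m + 20) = (m - 5)*(m - 2)*(m^3 - 2*m^2 - 7*m - 4) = (m - 5)*(m - 4)*(m - 2)*(m^2 + 2*m + 1) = (m - 5)*(m - 4)*(m - 2)*(m + 1)*(m + 1)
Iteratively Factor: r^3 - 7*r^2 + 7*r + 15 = (r - 5)*(r^2 - 2*r - 3) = (r - 5)*(r - 3)*(r + 1)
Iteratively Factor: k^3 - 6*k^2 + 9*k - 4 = (k - 1)*(k^2 - 5*k + 4) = (k - 4)*(k - 1)*(k - 1)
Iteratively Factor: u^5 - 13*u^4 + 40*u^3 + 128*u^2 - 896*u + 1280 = (u - 4)*(u^4 - 9*u^3 + 4*u^2 + 144*u - 320) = (u - 4)^2*(u^3 - 5*u^2 - 16*u + 80) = (u - 5)*(u - 4)^2*(u^2 - 16) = (u - 5)*(u - 4)^3*(u + 4)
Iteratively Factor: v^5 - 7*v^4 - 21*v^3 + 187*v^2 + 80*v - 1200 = (v - 5)*(v^4 - 2*v^3 - 31*v^2 + 32*v + 240) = (v - 5)*(v + 3)*(v^3 - 5*v^2 - 16*v + 80) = (v - 5)^2*(v + 3)*(v^2 - 16) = (v - 5)^2*(v + 3)*(v + 4)*(v - 4)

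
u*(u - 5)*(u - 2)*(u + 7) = u^4 - 39*u^2 + 70*u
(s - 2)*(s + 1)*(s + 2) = s^3 + s^2 - 4*s - 4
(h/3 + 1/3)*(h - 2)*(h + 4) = h^3/3 + h^2 - 2*h - 8/3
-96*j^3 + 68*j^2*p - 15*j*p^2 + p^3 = (-8*j + p)*(-4*j + p)*(-3*j + p)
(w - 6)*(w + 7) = w^2 + w - 42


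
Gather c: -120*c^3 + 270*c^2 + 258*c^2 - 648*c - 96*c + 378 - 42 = -120*c^3 + 528*c^2 - 744*c + 336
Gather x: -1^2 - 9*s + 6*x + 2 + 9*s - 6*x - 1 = 0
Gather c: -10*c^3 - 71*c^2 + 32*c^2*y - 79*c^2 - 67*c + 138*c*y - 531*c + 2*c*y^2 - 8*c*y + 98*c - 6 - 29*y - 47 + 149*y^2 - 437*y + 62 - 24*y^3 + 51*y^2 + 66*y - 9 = -10*c^3 + c^2*(32*y - 150) + c*(2*y^2 + 130*y - 500) - 24*y^3 + 200*y^2 - 400*y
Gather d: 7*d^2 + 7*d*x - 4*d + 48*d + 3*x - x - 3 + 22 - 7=7*d^2 + d*(7*x + 44) + 2*x + 12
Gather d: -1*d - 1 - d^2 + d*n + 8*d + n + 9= -d^2 + d*(n + 7) + n + 8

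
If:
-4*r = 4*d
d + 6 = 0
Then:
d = -6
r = 6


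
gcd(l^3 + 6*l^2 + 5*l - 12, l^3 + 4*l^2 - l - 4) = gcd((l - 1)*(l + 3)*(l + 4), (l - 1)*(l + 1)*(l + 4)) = l^2 + 3*l - 4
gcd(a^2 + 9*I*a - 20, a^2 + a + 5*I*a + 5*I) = a + 5*I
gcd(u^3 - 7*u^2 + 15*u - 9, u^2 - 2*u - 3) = u - 3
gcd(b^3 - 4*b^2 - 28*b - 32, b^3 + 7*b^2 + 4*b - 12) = b + 2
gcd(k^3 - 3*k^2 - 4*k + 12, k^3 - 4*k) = k^2 - 4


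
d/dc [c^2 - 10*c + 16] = 2*c - 10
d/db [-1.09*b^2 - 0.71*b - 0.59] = -2.18*b - 0.71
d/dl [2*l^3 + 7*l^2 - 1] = 2*l*(3*l + 7)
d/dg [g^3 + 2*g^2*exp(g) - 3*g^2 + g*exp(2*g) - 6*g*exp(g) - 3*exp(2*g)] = 2*g^2*exp(g) + 3*g^2 + 2*g*exp(2*g) - 2*g*exp(g) - 6*g - 5*exp(2*g) - 6*exp(g)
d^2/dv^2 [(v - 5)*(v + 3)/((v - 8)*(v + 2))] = 2*(4*v^3 + 3*v^2 + 174*v - 332)/(v^6 - 18*v^5 + 60*v^4 + 360*v^3 - 960*v^2 - 4608*v - 4096)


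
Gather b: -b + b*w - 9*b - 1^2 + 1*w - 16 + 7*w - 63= b*(w - 10) + 8*w - 80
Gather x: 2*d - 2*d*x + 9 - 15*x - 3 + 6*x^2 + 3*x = 2*d + 6*x^2 + x*(-2*d - 12) + 6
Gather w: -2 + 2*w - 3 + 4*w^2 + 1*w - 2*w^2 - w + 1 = 2*w^2 + 2*w - 4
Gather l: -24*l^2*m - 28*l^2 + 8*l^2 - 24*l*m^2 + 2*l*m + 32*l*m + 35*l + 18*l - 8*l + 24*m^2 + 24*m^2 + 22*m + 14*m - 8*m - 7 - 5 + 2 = l^2*(-24*m - 20) + l*(-24*m^2 + 34*m + 45) + 48*m^2 + 28*m - 10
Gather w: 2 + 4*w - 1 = 4*w + 1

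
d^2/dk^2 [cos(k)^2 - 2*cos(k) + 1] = 2*cos(k) - 2*cos(2*k)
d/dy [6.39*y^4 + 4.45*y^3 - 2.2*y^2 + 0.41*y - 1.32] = 25.56*y^3 + 13.35*y^2 - 4.4*y + 0.41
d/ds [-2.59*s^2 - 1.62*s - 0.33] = -5.18*s - 1.62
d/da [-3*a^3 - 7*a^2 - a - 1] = -9*a^2 - 14*a - 1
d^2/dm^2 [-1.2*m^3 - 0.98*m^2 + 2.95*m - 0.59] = -7.2*m - 1.96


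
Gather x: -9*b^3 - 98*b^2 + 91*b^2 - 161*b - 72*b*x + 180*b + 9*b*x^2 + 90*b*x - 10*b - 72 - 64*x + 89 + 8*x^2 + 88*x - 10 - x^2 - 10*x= -9*b^3 - 7*b^2 + 9*b + x^2*(9*b + 7) + x*(18*b + 14) + 7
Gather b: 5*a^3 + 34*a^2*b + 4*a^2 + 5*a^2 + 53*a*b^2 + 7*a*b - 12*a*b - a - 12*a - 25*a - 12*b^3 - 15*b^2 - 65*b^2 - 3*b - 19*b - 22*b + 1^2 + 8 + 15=5*a^3 + 9*a^2 - 38*a - 12*b^3 + b^2*(53*a - 80) + b*(34*a^2 - 5*a - 44) + 24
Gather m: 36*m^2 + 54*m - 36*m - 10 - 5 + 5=36*m^2 + 18*m - 10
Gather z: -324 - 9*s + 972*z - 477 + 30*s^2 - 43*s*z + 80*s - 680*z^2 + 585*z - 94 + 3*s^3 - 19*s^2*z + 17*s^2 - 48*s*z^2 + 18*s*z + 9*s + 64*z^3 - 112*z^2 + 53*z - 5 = 3*s^3 + 47*s^2 + 80*s + 64*z^3 + z^2*(-48*s - 792) + z*(-19*s^2 - 25*s + 1610) - 900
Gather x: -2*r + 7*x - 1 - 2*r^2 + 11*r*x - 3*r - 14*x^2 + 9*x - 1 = -2*r^2 - 5*r - 14*x^2 + x*(11*r + 16) - 2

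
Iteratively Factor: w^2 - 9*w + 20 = (w - 5)*(w - 4)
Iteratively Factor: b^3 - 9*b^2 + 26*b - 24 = (b - 3)*(b^2 - 6*b + 8) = (b - 4)*(b - 3)*(b - 2)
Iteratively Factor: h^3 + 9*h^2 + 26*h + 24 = (h + 3)*(h^2 + 6*h + 8) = (h + 3)*(h + 4)*(h + 2)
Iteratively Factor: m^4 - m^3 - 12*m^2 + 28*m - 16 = (m - 2)*(m^3 + m^2 - 10*m + 8) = (m - 2)^2*(m^2 + 3*m - 4) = (m - 2)^2*(m - 1)*(m + 4)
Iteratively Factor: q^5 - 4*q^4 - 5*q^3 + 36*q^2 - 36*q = (q - 2)*(q^4 - 2*q^3 - 9*q^2 + 18*q) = q*(q - 2)*(q^3 - 2*q^2 - 9*q + 18) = q*(q - 2)*(q + 3)*(q^2 - 5*q + 6) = q*(q - 3)*(q - 2)*(q + 3)*(q - 2)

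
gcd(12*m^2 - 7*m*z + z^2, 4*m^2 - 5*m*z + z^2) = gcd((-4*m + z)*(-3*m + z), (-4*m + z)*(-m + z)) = -4*m + z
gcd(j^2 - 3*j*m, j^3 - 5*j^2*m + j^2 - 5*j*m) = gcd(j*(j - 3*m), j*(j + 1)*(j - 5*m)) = j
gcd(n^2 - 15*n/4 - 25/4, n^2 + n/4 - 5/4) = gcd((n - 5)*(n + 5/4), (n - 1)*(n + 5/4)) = n + 5/4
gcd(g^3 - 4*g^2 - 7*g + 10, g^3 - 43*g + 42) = g - 1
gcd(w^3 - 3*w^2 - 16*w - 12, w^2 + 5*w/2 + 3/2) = w + 1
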